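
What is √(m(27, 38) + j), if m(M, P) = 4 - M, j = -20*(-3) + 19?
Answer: 2*√14 ≈ 7.4833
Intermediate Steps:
j = 79 (j = 60 + 19 = 79)
√(m(27, 38) + j) = √((4 - 1*27) + 79) = √((4 - 27) + 79) = √(-23 + 79) = √56 = 2*√14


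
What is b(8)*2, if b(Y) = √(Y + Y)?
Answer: 8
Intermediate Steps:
b(Y) = √2*√Y (b(Y) = √(2*Y) = √2*√Y)
b(8)*2 = (√2*√8)*2 = (√2*(2*√2))*2 = 4*2 = 8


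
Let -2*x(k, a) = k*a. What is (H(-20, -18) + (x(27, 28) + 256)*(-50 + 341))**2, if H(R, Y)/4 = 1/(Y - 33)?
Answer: 3278294087236/2601 ≈ 1.2604e+9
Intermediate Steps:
x(k, a) = -a*k/2 (x(k, a) = -k*a/2 = -a*k/2)
H(R, Y) = 4/(-33 + Y) (H(R, Y) = 4/(Y - 33) = 4/(-33 + Y))
(H(-20, -18) + (x(27, 28) + 256)*(-50 + 341))**2 = (4/(-33 - 18) + (-1/2*28*27 + 256)*(-50 + 341))**2 = (4/(-51) + (-378 + 256)*291)**2 = (4*(-1/51) - 122*291)**2 = (-4/51 - 35502)**2 = (-1810606/51)**2 = 3278294087236/2601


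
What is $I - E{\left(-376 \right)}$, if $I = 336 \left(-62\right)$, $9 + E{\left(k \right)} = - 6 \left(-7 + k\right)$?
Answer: $-23121$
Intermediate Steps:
$E{\left(k \right)} = 33 - 6 k$ ($E{\left(k \right)} = -9 - 6 \left(-7 + k\right) = -9 - \left(-42 + 6 k\right) = 33 - 6 k$)
$I = -20832$
$I - E{\left(-376 \right)} = -20832 - \left(33 - -2256\right) = -20832 - \left(33 + 2256\right) = -20832 - 2289 = -23121$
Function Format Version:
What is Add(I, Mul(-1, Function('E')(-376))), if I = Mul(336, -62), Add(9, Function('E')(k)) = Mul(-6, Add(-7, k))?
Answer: -23121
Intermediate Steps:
Function('E')(k) = Add(33, Mul(-6, k)) (Function('E')(k) = Add(-9, Mul(-6, Add(-7, k))) = Add(-9, Add(42, Mul(-6, k))) = Add(33, Mul(-6, k)))
I = -20832
Add(I, Mul(-1, Function('E')(-376))) = Add(-20832, Mul(-1, Add(33, Mul(-6, -376)))) = Add(-20832, Mul(-1, Add(33, 2256))) = Add(-20832, Mul(-1, 2289)) = Add(-20832, -2289) = -23121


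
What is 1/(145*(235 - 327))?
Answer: -1/13340 ≈ -7.4963e-5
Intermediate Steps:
1/(145*(235 - 327)) = 1/(145*(-92)) = 1/(-13340) = -1/13340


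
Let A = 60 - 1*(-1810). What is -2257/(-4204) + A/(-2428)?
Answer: -595371/2551828 ≈ -0.23331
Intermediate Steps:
A = 1870 (A = 60 + 1810 = 1870)
-2257/(-4204) + A/(-2428) = -2257/(-4204) + 1870/(-2428) = -2257*(-1/4204) + 1870*(-1/2428) = 2257/4204 - 935/1214 = -595371/2551828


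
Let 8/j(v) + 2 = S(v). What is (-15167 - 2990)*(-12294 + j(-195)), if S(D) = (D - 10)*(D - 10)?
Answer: 9380464600378/42023 ≈ 2.2322e+8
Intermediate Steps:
S(D) = (-10 + D)² (S(D) = (-10 + D)*(-10 + D) = (-10 + D)²)
j(v) = 8/(-2 + (-10 + v)²)
(-15167 - 2990)*(-12294 + j(-195)) = (-15167 - 2990)*(-12294 + 8/(-2 + (-10 - 195)²)) = -18157*(-12294 + 8/(-2 + (-205)²)) = -18157*(-12294 + 8/(-2 + 42025)) = -18157*(-12294 + 8/42023) = -18157*(-516630754/42023) = 9380464600378/42023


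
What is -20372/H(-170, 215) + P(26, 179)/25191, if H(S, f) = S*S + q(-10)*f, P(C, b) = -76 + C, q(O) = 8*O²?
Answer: -130809013/1265217975 ≈ -0.10339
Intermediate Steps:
H(S, f) = S² + 800*f (H(S, f) = S*S + (8*(-10)²)*f = S² + (8*100)*f = S² + 800*f)
-20372/H(-170, 215) + P(26, 179)/25191 = -20372/((-170)² + 800*215) + (-76 + 26)/25191 = -20372/(28900 + 172000) - 50*1/25191 = -20372/200900 - 50/25191 = -20372*1/200900 - 50/25191 = -5093/50225 - 50/25191 = -130809013/1265217975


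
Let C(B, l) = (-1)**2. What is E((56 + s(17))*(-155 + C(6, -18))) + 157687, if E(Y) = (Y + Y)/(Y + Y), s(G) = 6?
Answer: 157688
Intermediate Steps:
C(B, l) = 1
E(Y) = 1 (E(Y) = (2*Y)/((2*Y)) = (2*Y)*(1/(2*Y)) = 1)
E((56 + s(17))*(-155 + C(6, -18))) + 157687 = 1 + 157687 = 157688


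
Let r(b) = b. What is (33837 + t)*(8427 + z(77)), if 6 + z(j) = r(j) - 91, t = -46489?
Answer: -106365364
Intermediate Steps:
z(j) = -97 + j (z(j) = -6 + (j - 91) = -6 + (-91 + j) = -97 + j)
(33837 + t)*(8427 + z(77)) = (33837 - 46489)*(8427 + (-97 + 77)) = -12652*(8427 - 20) = -12652*8407 = -106365364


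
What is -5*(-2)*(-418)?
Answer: -4180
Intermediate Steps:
-5*(-2)*(-418) = 10*(-418) = -4180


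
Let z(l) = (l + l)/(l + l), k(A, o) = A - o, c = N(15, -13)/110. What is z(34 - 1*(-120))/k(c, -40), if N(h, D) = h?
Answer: 22/883 ≈ 0.024915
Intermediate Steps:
c = 3/22 (c = 15/110 = 15*(1/110) = 3/22 ≈ 0.13636)
z(l) = 1 (z(l) = (2*l)/((2*l)) = (2*l)*(1/(2*l)) = 1)
z(34 - 1*(-120))/k(c, -40) = 1/(3/22 - 1*(-40)) = 1/(3/22 + 40) = 1/(883/22) = 1*(22/883) = 22/883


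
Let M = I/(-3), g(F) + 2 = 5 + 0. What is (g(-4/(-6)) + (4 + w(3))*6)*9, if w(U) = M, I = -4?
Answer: 315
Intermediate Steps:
g(F) = 3 (g(F) = -2 + (5 + 0) = -2 + 5 = 3)
M = 4/3 (M = -4/(-3) = -4*(-⅓) = 4/3 ≈ 1.3333)
w(U) = 4/3
(g(-4/(-6)) + (4 + w(3))*6)*9 = (3 + (4 + 4/3)*6)*9 = (3 + (16/3)*6)*9 = (3 + 32)*9 = 35*9 = 315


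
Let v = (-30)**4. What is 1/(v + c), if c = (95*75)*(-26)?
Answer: 1/624750 ≈ 1.6006e-6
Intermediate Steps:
c = -185250 (c = 7125*(-26) = -185250)
v = 810000
1/(v + c) = 1/(810000 - 185250) = 1/624750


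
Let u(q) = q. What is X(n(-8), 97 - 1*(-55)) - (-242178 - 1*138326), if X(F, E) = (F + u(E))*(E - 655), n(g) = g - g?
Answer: 304048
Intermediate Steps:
n(g) = 0
X(F, E) = (-655 + E)*(E + F) (X(F, E) = (F + E)*(E - 655) = (E + F)*(-655 + E) = (-655 + E)*(E + F))
X(n(-8), 97 - 1*(-55)) - (-242178 - 1*138326) = ((97 - 1*(-55))² - 655*(97 - 1*(-55)) - 655*0 + (97 - 1*(-55))*0) - (-242178 - 1*138326) = ((97 + 55)² - 655*(97 + 55) + 0 + (97 + 55)*0) - (-242178 - 138326) = (152² - 655*152 + 0 + 152*0) - 1*(-380504) = (23104 - 99560 + 0 + 0) + 380504 = -76456 + 380504 = 304048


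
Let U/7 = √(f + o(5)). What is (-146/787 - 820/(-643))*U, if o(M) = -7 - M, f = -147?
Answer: 3860234*I*√159/506041 ≈ 96.189*I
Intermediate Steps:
U = 7*I*√159 (U = 7*√(-147 + (-7 - 1*5)) = 7*√(-147 + (-7 - 5)) = 7*√(-147 - 12) = 7*√(-159) = 7*(I*√159) = 7*I*√159 ≈ 88.267*I)
(-146/787 - 820/(-643))*U = (-146/787 - 820/(-643))*(7*I*√159) = (-146*1/787 - 820*(-1/643))*(7*I*√159) = (-146/787 + 820/643)*(7*I*√159) = 551462*(7*I*√159)/506041 = 3860234*I*√159/506041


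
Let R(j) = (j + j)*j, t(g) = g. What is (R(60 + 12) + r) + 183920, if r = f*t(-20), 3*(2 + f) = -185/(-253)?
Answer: 147491252/759 ≈ 1.9432e+5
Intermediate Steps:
f = -1333/759 (f = -2 + (-185/(-253))/3 = -2 + (-185*(-1/253))/3 = -2 + (1/3)*(185/253) = -2 + 185/759 = -1333/759 ≈ -1.7563)
r = 26660/759 (r = -1333/759*(-20) = 26660/759 ≈ 35.125)
R(j) = 2*j**2 (R(j) = (2*j)*j = 2*j**2)
(R(60 + 12) + r) + 183920 = (2*(60 + 12)**2 + 26660/759) + 183920 = (2*72**2 + 26660/759) + 183920 = (2*5184 + 26660/759) + 183920 = (10368 + 26660/759) + 183920 = 7895972/759 + 183920 = 147491252/759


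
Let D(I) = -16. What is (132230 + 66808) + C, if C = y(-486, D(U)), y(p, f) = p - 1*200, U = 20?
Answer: 198352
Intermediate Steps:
y(p, f) = -200 + p (y(p, f) = p - 200 = -200 + p)
C = -686 (C = -200 - 486 = -686)
(132230 + 66808) + C = (132230 + 66808) - 686 = 199038 - 686 = 198352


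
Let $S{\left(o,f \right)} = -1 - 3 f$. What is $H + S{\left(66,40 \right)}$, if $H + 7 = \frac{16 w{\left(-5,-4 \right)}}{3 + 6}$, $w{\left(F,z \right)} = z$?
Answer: $- \frac{1216}{9} \approx -135.11$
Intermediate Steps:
$H = - \frac{127}{9}$ ($H = -7 + \frac{16 \left(-4\right)}{3 + 6} = -7 - \frac{64}{9} = - \frac{127}{9} \approx -14.111$)
$H + S{\left(66,40 \right)} = - \frac{127}{9} - 121 = - \frac{1216}{9}$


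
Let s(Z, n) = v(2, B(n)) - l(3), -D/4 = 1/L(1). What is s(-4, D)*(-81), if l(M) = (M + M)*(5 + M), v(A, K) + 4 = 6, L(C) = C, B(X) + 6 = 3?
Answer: 3726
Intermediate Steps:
B(X) = -3 (B(X) = -6 + 3 = -3)
v(A, K) = 2 (v(A, K) = -4 + 6 = 2)
D = -4 (D = -4/1 = -4*1 = -4)
l(M) = 2*M*(5 + M) (l(M) = (2*M)*(5 + M) = 2*M*(5 + M))
s(Z, n) = -46 (s(Z, n) = 2 - 2*3*(5 + 3) = 2 - 2*3*8 = 2 - 1*48 = 2 - 48 = -46)
s(-4, D)*(-81) = -46*(-81) = 3726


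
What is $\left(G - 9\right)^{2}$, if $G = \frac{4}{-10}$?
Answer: $\frac{2209}{25} \approx 88.36$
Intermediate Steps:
$G = - \frac{2}{5}$ ($G = 4 \left(- \frac{1}{10}\right) = - \frac{2}{5} \approx -0.4$)
$\left(G - 9\right)^{2} = \left(- \frac{2}{5} - 9\right)^{2} = \left(- \frac{47}{5}\right)^{2} = \frac{2209}{25}$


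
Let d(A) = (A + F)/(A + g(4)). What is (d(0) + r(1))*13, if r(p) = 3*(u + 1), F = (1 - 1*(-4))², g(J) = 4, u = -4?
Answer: -143/4 ≈ -35.750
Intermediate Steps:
F = 25 (F = (1 + 4)² = 5² = 25)
r(p) = -9 (r(p) = 3*(-4 + 1) = 3*(-3) = -9)
d(A) = (25 + A)/(4 + A) (d(A) = (A + 25)/(A + 4) = (25 + A)/(4 + A))
(d(0) + r(1))*13 = ((25 + 0)/(4 + 0) - 9)*13 = (25/4 - 9)*13 = -11/4*13 = -143/4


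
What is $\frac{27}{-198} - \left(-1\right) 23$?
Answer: $\frac{503}{22} \approx 22.864$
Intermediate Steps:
$\frac{27}{-198} - \left(-1\right) 23 = 27 \left(- \frac{1}{198}\right) - -23 = - \frac{3}{22} + 23 = \frac{503}{22}$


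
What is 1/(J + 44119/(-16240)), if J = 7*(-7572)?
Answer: -16240/860829079 ≈ -1.8866e-5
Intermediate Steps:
J = -53004
1/(J + 44119/(-16240)) = 1/(-53004 + 44119/(-16240)) = 1/(-53004 + 44119*(-1/16240)) = 1/(-53004 - 44119/16240) = 1/(-860829079/16240) = -16240/860829079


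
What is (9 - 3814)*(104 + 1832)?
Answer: -7366480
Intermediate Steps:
(9 - 3814)*(104 + 1832) = -3805*1936 = -7366480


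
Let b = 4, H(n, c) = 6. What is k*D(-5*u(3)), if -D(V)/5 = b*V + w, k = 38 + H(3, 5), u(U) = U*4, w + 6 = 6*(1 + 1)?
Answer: 51480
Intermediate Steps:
w = 6 (w = -6 + 6*(1 + 1) = -6 + 6*2 = -6 + 12 = 6)
u(U) = 4*U
k = 44 (k = 38 + 6 = 44)
D(V) = -30 - 20*V (D(V) = -5*(4*V + 6) = -5*(6 + 4*V) = -30 - 20*V)
k*D(-5*u(3)) = 44*(-30 - (-100)*4*3) = 44*(-30 - (-100)*12) = 44*(-30 - 20*(-60)) = 44*(-30 + 1200) = 44*1170 = 51480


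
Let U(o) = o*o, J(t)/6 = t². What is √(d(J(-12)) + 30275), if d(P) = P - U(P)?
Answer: I*√715357 ≈ 845.79*I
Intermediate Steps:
J(t) = 6*t²
U(o) = o²
d(P) = P - P²
√(d(J(-12)) + 30275) = √((6*(-12)²)*(1 - 6*(-12)²) + 30275) = √((6*144)*(1 - 6*144) + 30275) = √(864*(1 - 1*864) + 30275) = √(864*(1 - 864) + 30275) = √(864*(-863) + 30275) = √(-745632 + 30275) = √(-715357) = I*√715357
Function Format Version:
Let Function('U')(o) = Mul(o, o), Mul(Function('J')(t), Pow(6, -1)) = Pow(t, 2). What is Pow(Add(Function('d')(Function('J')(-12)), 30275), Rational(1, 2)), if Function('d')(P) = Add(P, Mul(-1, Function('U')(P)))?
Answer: Mul(I, Pow(715357, Rational(1, 2))) ≈ Mul(845.79, I)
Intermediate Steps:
Function('J')(t) = Mul(6, Pow(t, 2))
Function('U')(o) = Pow(o, 2)
Function('d')(P) = Add(P, Mul(-1, Pow(P, 2)))
Pow(Add(Function('d')(Function('J')(-12)), 30275), Rational(1, 2)) = Pow(Add(Mul(Mul(6, Pow(-12, 2)), Add(1, Mul(-1, Mul(6, Pow(-12, 2))))), 30275), Rational(1, 2)) = Pow(Add(Mul(Mul(6, 144), Add(1, Mul(-1, Mul(6, 144)))), 30275), Rational(1, 2)) = Pow(Add(Mul(864, Add(1, Mul(-1, 864))), 30275), Rational(1, 2)) = Pow(Add(Mul(864, Add(1, -864)), 30275), Rational(1, 2)) = Pow(Add(Mul(864, -863), 30275), Rational(1, 2)) = Pow(Add(-745632, 30275), Rational(1, 2)) = Pow(-715357, Rational(1, 2)) = Mul(I, Pow(715357, Rational(1, 2)))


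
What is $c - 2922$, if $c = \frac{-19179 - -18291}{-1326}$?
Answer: $- \frac{645614}{221} \approx -2921.3$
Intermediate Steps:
$c = \frac{148}{221}$ ($c = \left(-19179 + 18291\right) \left(- \frac{1}{1326}\right) = \left(-888\right) \left(- \frac{1}{1326}\right) = \frac{148}{221} \approx 0.66968$)
$c - 2922 = \frac{148}{221} - 2922 = - \frac{645614}{221}$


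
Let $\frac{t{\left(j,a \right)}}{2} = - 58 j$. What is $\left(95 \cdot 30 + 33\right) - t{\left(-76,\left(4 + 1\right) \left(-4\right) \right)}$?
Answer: $-5933$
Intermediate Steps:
$t{\left(j,a \right)} = - 116 j$ ($t{\left(j,a \right)} = 2 \left(- 58 j\right) = - 116 j$)
$\left(95 \cdot 30 + 33\right) - t{\left(-76,\left(4 + 1\right) \left(-4\right) \right)} = \left(95 \cdot 30 + 33\right) - \left(-116\right) \left(-76\right) = \left(2850 + 33\right) - 8816 = 2883 - 8816 = -5933$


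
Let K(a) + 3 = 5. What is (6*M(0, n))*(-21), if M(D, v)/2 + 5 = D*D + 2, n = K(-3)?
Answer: 756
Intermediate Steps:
K(a) = 2 (K(a) = -3 + 5 = 2)
n = 2
M(D, v) = -6 + 2*D² (M(D, v) = -10 + 2*(D*D + 2) = -10 + 2*(D² + 2) = -10 + 2*(2 + D²) = -10 + (4 + 2*D²) = -6 + 2*D²)
(6*M(0, n))*(-21) = (6*(-6 + 2*0²))*(-21) = (6*(-6 + 2*0))*(-21) = (6*(-6 + 0))*(-21) = (6*(-6))*(-21) = -36*(-21) = 756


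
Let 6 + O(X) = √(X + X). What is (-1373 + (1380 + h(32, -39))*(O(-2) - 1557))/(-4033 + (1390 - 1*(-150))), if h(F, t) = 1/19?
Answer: 41009510/47367 - 52442*I/47367 ≈ 865.78 - 1.1071*I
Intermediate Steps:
h(F, t) = 1/19
O(X) = -6 + √2*√X (O(X) = -6 + √(X + X) = -6 + √(2*X) = -6 + √2*√X)
(-1373 + (1380 + h(32, -39))*(O(-2) - 1557))/(-4033 + (1390 - 1*(-150))) = (-1373 + (1380 + 1/19)*((-6 + √2*√(-2)) - 1557))/(-4033 + (1390 - 1*(-150))) = (-1373 + 26221*((-6 + √2*(I*√2)) - 1557)/19)/(-4033 + (1390 + 150)) = (-1373 + 26221*((-6 + 2*I) - 1557)/19)/(-4033 + 1540) = (-1373 + 26221*(-1563 + 2*I)/19)/(-2493) = (-1373 + (-40983423/19 + 52442*I/19))*(-1/2493) = (-41009510/19 + 52442*I/19)*(-1/2493) = 41009510/47367 - 52442*I/47367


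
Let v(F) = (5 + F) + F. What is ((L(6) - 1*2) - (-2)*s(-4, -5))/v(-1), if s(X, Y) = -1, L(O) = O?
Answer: ⅔ ≈ 0.66667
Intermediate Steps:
v(F) = 5 + 2*F
((L(6) - 1*2) - (-2)*s(-4, -5))/v(-1) = ((6 - 1*2) - (-2)*(-1))/(5 + 2*(-1)) = ((6 - 2) - 1*2)/(5 - 2) = (4 - 2)/3 = (⅓)*2 = ⅔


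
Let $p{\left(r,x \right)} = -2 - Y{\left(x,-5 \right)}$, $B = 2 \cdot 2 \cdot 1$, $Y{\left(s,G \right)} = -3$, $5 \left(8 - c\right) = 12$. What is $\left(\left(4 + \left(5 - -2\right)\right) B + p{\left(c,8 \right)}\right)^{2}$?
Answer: $2025$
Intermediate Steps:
$c = \frac{28}{5}$ ($c = 8 - \frac{12}{5} = \frac{28}{5} \approx 5.6$)
$B = 4$ ($B = 4 \cdot 1 = 4$)
$p{\left(r,x \right)} = 1$ ($p{\left(r,x \right)} = -2 - -3 = -2 + 3 = 1$)
$\left(\left(4 + \left(5 - -2\right)\right) B + p{\left(c,8 \right)}\right)^{2} = \left(\left(4 + \left(5 - -2\right)\right) 4 + 1\right)^{2} = \left(\left(4 + \left(5 + 2\right)\right) 4 + 1\right)^{2} = \left(\left(4 + 7\right) 4 + 1\right)^{2} = \left(11 \cdot 4 + 1\right)^{2} = \left(44 + 1\right)^{2} = 45^{2} = 2025$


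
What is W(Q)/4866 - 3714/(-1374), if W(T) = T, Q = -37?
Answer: 3003581/1114314 ≈ 2.6955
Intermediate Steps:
W(Q)/4866 - 3714/(-1374) = -37/4866 - 3714/(-1374) = -37*1/4866 - 3714*(-1/1374) = -37/4866 + 619/229 = 3003581/1114314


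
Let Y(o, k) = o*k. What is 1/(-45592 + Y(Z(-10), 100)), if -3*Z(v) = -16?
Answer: -3/135176 ≈ -2.2193e-5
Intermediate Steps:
Z(v) = 16/3 (Z(v) = -1/3*(-16) = 16/3)
Y(o, k) = k*o
1/(-45592 + Y(Z(-10), 100)) = 1/(-45592 + 100*(16/3)) = 1/(-45592 + 1600/3) = 1/(-135176/3) = -3/135176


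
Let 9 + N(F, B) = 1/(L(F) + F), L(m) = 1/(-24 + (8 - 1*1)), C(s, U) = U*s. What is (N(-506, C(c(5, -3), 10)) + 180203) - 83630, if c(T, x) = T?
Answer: 830740075/8603 ≈ 96564.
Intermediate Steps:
L(m) = -1/17 (L(m) = 1/(-24 + (8 - 1)) = 1/(-24 + 7) = 1/(-17) = -1/17)
N(F, B) = -9 + 1/(-1/17 + F)
(N(-506, C(c(5, -3), 10)) + 180203) - 83630 = ((26 - 153*(-506))/(-1 + 17*(-506)) + 180203) - 83630 = ((26 + 77418)/(-1 - 8602) + 180203) - 83630 = (77444/(-8603) + 180203) - 83630 = (-1/8603*77444 + 180203) - 83630 = (-77444/8603 + 180203) - 83630 = 1550208965/8603 - 83630 = 830740075/8603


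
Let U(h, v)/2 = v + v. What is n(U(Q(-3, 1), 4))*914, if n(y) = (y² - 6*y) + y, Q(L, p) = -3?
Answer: 160864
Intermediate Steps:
U(h, v) = 4*v (U(h, v) = 2*(v + v) = 2*(2*v) = 4*v)
n(y) = y² - 5*y
n(U(Q(-3, 1), 4))*914 = ((4*4)*(-5 + 4*4))*914 = (16*(-5 + 16))*914 = (16*11)*914 = 176*914 = 160864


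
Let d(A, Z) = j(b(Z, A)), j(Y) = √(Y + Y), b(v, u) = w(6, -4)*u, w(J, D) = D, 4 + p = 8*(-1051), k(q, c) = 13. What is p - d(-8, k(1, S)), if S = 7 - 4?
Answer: -8420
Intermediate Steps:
S = 3
p = -8412 (p = -4 + 8*(-1051) = -4 - 8408 = -8412)
b(v, u) = -4*u
j(Y) = √2*√Y (j(Y) = √(2*Y) = √2*√Y)
d(A, Z) = 2*√2*√(-A) (d(A, Z) = √2*√(-4*A) = √2*(2*√(-A)) = 2*√2*√(-A))
p - d(-8, k(1, S)) = -8412 - 2*√2*√(-1*(-8)) = -8412 - 2*√2*√8 = -8412 - 2*√2*2*√2 = -8412 - 1*8 = -8412 - 8 = -8420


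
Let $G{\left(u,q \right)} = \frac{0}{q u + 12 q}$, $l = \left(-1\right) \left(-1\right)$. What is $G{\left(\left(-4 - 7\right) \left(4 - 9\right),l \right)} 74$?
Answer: $0$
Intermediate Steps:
$l = 1$
$G{\left(u,q \right)} = 0$ ($G{\left(u,q \right)} = \frac{0}{12 q + q u} = 0$)
$G{\left(\left(-4 - 7\right) \left(4 - 9\right),l \right)} 74 = 0 \cdot 74 = 0$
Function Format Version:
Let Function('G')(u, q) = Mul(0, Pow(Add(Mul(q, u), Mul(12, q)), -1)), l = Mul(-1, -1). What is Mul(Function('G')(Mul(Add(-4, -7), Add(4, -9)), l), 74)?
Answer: 0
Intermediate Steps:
l = 1
Function('G')(u, q) = 0 (Function('G')(u, q) = Mul(0, Pow(Add(Mul(12, q), Mul(q, u)), -1)) = 0)
Mul(Function('G')(Mul(Add(-4, -7), Add(4, -9)), l), 74) = Mul(0, 74) = 0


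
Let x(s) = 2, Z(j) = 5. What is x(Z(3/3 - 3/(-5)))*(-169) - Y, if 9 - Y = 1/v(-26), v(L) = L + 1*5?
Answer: -7288/21 ≈ -347.05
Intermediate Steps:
v(L) = 5 + L (v(L) = L + 5 = 5 + L)
Y = 190/21 (Y = 9 - 1/(5 - 26) = 9 - 1/(-21) = 9 - 1*(-1/21) = 9 + 1/21 = 190/21 ≈ 9.0476)
x(Z(3/3 - 3/(-5)))*(-169) - Y = 2*(-169) - 1*190/21 = -338 - 190/21 = -7288/21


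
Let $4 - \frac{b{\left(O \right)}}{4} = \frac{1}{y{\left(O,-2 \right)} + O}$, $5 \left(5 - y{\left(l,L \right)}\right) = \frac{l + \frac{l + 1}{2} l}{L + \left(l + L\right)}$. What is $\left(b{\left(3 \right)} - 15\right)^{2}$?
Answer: $\frac{841}{2401} \approx 0.35027$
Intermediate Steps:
$y{\left(l,L \right)} = 5 - \frac{l + l \left(\frac{1}{2} + \frac{l}{2}\right)}{5 \left(l + 2 L\right)}$ ($y{\left(l,L \right)} = 5 - \frac{\left(l + \frac{l + 1}{2} l\right) \frac{1}{L + \left(l + L\right)}}{5} = 5 - \frac{\left(l + \left(1 + l\right) \frac{1}{2} l\right) \frac{1}{L + \left(L + l\right)}}{5} = 5 - \frac{\left(l + \left(\frac{1}{2} + \frac{l}{2}\right) l\right) \frac{1}{l + 2 L}}{5} = 5 - \frac{\left(l + l \left(\frac{1}{2} + \frac{l}{2}\right)\right) \frac{1}{l + 2 L}}{5} = 5 - \frac{\frac{1}{l + 2 L} \left(l + l \left(\frac{1}{2} + \frac{l}{2}\right)\right)}{5} = 5 - \frac{l + l \left(\frac{1}{2} + \frac{l}{2}\right)}{5 \left(l + 2 L\right)}$)
$b{\left(O \right)} = 16 - \frac{4}{O + \frac{-200 - O^{2} + 47 O}{10 \left(-4 + O\right)}}$ ($b{\left(O \right)} = 16 - \frac{4}{\frac{- O^{2} + 47 O + 100 \left(-2\right)}{10 \left(O + 2 \left(-2\right)\right)} + O} = 16 - \frac{4}{\frac{- O^{2} + 47 O - 200}{10 \left(O - 4\right)} + O} = 16 - \frac{4}{\frac{-200 - O^{2} + 47 O}{10 \left(-4 + O\right)} + O} = 16 - \frac{4}{O + \frac{-200 - O^{2} + 47 O}{10 \left(-4 + O\right)}}$)
$\left(b{\left(3 \right)} - 15\right)^{2} = \left(\frac{8 \left(-380 + 9 \cdot 3 + 18 \cdot 3^{2}\right)}{-200 + 7 \cdot 3 + 9 \cdot 3^{2}} - 15\right)^{2} = \left(\frac{8 \left(-380 + 27 + 18 \cdot 9\right)}{-200 + 21 + 9 \cdot 9} - 15\right)^{2} = \left(\frac{8 \left(-380 + 27 + 162\right)}{-200 + 21 + 81} - 15\right)^{2} = \left(8 \frac{1}{-98} \left(-191\right) - 15\right)^{2} = \left(8 \left(- \frac{1}{98}\right) \left(-191\right) - 15\right)^{2} = \left(\frac{764}{49} - 15\right)^{2} = \left(\frac{29}{49}\right)^{2} = \frac{841}{2401}$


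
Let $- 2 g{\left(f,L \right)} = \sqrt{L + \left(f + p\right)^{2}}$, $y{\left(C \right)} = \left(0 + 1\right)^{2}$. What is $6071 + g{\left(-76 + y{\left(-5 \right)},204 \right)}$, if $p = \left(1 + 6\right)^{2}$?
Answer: $6071 - 2 \sqrt{55} \approx 6056.2$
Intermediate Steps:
$p = 49$ ($p = 7^{2} = 49$)
$y{\left(C \right)} = 1$ ($y{\left(C \right)} = 1^{2} = 1$)
$g{\left(f,L \right)} = - \frac{\sqrt{L + \left(49 + f\right)^{2}}}{2}$ ($g{\left(f,L \right)} = - \frac{\sqrt{L + \left(f + 49\right)^{2}}}{2} = - \frac{\sqrt{L + \left(49 + f\right)^{2}}}{2}$)
$6071 + g{\left(-76 + y{\left(-5 \right)},204 \right)} = 6071 - \frac{\sqrt{204 + \left(49 + \left(-76 + 1\right)\right)^{2}}}{2} = 6071 - \frac{\sqrt{204 + \left(49 - 75\right)^{2}}}{2} = 6071 - \frac{\sqrt{204 + \left(-26\right)^{2}}}{2} = 6071 - \frac{\sqrt{204 + 676}}{2} = 6071 - \frac{\sqrt{880}}{2} = 6071 - \frac{4 \sqrt{55}}{2} = 6071 - 2 \sqrt{55}$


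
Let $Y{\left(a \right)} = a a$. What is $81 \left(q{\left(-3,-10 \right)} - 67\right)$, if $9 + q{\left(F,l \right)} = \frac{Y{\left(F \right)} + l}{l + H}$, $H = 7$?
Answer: $-6129$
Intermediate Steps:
$Y{\left(a \right)} = a^{2}$
$q{\left(F,l \right)} = -9 + \frac{l + F^{2}}{7 + l}$ ($q{\left(F,l \right)} = -9 + \frac{F^{2} + l}{l + 7} = -9 + \frac{l + F^{2}}{7 + l}$)
$81 \left(q{\left(-3,-10 \right)} - 67\right) = 81 \left(\frac{-63 + \left(-3\right)^{2} - -80}{7 - 10} - 67\right) = 81 \left(\frac{-63 + 9 + 80}{-3} - 67\right) = 81 \left(\left(- \frac{1}{3}\right) 26 - 67\right) = 81 \left(- \frac{26}{3} - 67\right) = 81 \left(- \frac{227}{3}\right) = -6129$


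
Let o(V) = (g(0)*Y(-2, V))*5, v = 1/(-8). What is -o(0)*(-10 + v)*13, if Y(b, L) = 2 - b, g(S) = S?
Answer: 0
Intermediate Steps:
v = -1/8 (v = 1*(-1/8) = -1/8 ≈ -0.12500)
o(V) = 0 (o(V) = (0*(2 - 1*(-2)))*5 = (0*(2 + 2))*5 = (0*4)*5 = 0*5 = 0)
-o(0)*(-10 + v)*13 = -0*(-10 - 1/8)*13 = -0*(-81/8)*13 = -0*13 = -1*0 = 0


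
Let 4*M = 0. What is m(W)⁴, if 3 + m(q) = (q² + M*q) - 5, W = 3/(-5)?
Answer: 1330863361/390625 ≈ 3407.0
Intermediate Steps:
M = 0 (M = (¼)*0 = 0)
W = -⅗ (W = 3*(-⅕) = -⅗ ≈ -0.60000)
m(q) = -8 + q² (m(q) = -3 + ((q² + 0*q) - 5) = -3 + ((q² + 0) - 5) = -3 + (q² - 5) = -3 + (-5 + q²) = -8 + q²)
m(W)⁴ = (-8 + (-⅗)²)⁴ = (-8 + 9/25)⁴ = (-191/25)⁴ = 1330863361/390625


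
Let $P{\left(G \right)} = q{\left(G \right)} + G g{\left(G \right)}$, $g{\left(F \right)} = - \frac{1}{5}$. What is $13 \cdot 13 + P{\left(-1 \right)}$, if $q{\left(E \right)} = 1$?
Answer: $\frac{851}{5} \approx 170.2$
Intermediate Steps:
$g{\left(F \right)} = - \frac{1}{5}$ ($g{\left(F \right)} = \left(-1\right) \frac{1}{5} = - \frac{1}{5}$)
$P{\left(G \right)} = 1 - \frac{G}{5}$ ($P{\left(G \right)} = 1 + G \left(- \frac{1}{5}\right) = 1 - \frac{G}{5}$)
$13 \cdot 13 + P{\left(-1 \right)} = 13 \cdot 13 + \left(1 - - \frac{1}{5}\right) = 169 + \left(1 + \frac{1}{5}\right) = 169 + \frac{6}{5} = \frac{851}{5}$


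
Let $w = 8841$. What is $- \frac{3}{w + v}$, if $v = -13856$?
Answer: $\frac{3}{5015} \approx 0.00059821$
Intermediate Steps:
$- \frac{3}{w + v} = - \frac{3}{8841 - 13856} = - \frac{3}{-5015} = \left(-3\right) \left(- \frac{1}{5015}\right) = \frac{3}{5015}$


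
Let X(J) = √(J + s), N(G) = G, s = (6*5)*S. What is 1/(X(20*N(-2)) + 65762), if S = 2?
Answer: 32881/2162320312 - √5/2162320312 ≈ 1.5205e-5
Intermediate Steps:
s = 60 (s = (6*5)*2 = 30*2 = 60)
X(J) = √(60 + J) (X(J) = √(J + 60) = √(60 + J))
1/(X(20*N(-2)) + 65762) = 1/(√(60 + 20*(-2)) + 65762) = 1/(√(60 - 40) + 65762) = 1/(√20 + 65762) = 1/(2*√5 + 65762) = 1/(65762 + 2*√5)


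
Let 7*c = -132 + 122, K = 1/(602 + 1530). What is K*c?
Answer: -5/7462 ≈ -0.00067006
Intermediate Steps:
K = 1/2132 ≈ 0.00046904
c = -10/7 (c = (-132 + 122)/7 = (1/7)*(-10) = -10/7 ≈ -1.4286)
K*c = (1/2132)*(-10/7) = -5/7462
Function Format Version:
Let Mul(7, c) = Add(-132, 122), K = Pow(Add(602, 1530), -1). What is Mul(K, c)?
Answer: Rational(-5, 7462) ≈ -0.00067006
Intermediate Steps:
K = Rational(1, 2132) (K = Pow(2132, -1) = Rational(1, 2132) ≈ 0.00046904)
c = Rational(-10, 7) (c = Mul(Rational(1, 7), Add(-132, 122)) = Mul(Rational(1, 7), -10) = Rational(-10, 7) ≈ -1.4286)
Mul(K, c) = Mul(Rational(1, 2132), Rational(-10, 7)) = Rational(-5, 7462)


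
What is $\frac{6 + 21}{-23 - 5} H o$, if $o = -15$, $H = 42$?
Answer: $\frac{1215}{2} \approx 607.5$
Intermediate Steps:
$\frac{6 + 21}{-23 - 5} H o = \frac{6 + 21}{-23 - 5} \cdot 42 \left(-15\right) = \frac{27}{-28} \cdot 42 \left(-15\right) = 27 \left(- \frac{1}{28}\right) 42 \left(-15\right) = \left(- \frac{27}{28}\right) 42 \left(-15\right) = \left(- \frac{81}{2}\right) \left(-15\right) = \frac{1215}{2}$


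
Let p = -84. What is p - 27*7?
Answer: -273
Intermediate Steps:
p - 27*7 = -84 - 27*7 = -84 - 189 = -273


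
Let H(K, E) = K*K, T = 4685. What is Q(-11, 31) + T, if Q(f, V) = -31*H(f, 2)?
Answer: 934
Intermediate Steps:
H(K, E) = K²
Q(f, V) = -31*f²
Q(-11, 31) + T = -31*(-11)² + 4685 = -31*121 + 4685 = -3751 + 4685 = 934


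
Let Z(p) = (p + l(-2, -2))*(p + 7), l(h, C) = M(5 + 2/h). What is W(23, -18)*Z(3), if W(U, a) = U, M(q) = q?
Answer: 1610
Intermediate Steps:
l(h, C) = 5 + 2/h
Z(p) = (4 + p)*(7 + p) (Z(p) = (p + (5 + 2/(-2)))*(p + 7) = (p + (5 + 2*(-½)))*(7 + p) = (p + (5 - 1))*(7 + p) = (p + 4)*(7 + p) = (4 + p)*(7 + p))
W(23, -18)*Z(3) = 23*(28 + 3² + 11*3) = 23*(28 + 9 + 33) = 23*70 = 1610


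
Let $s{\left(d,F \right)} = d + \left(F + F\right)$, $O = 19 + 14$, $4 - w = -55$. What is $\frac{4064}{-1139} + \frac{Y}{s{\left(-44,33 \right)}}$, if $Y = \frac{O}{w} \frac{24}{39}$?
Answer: $- \frac{3103420}{873613} \approx -3.5524$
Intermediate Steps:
$w = 59$ ($w = 4 - -55 = 4 + 55 = 59$)
$O = 33$
$s{\left(d,F \right)} = d + 2 F$
$Y = \frac{264}{767}$ ($Y = \frac{33}{59} \cdot \frac{24}{39} = 33 \cdot \frac{1}{59} \cdot 24 \cdot \frac{1}{39} = \frac{33}{59} \cdot \frac{8}{13} = \frac{264}{767} \approx 0.3442$)
$\frac{4064}{-1139} + \frac{Y}{s{\left(-44,33 \right)}} = \frac{4064}{-1139} + \frac{264}{767 \left(-44 + 2 \cdot 33\right)} = 4064 \left(- \frac{1}{1139}\right) + \frac{264}{767 \left(-44 + 66\right)} = - \frac{4064}{1139} + \frac{264}{767 \cdot 22} = - \frac{4064}{1139} + \frac{264}{767} \cdot \frac{1}{22} = - \frac{4064}{1139} + \frac{12}{767} = - \frac{3103420}{873613}$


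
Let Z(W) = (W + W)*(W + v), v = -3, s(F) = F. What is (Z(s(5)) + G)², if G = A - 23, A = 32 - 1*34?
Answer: 25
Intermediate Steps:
A = -2 (A = 32 - 34 = -2)
Z(W) = 2*W*(-3 + W) (Z(W) = (W + W)*(W - 3) = (2*W)*(-3 + W) = 2*W*(-3 + W))
G = -25 (G = -2 - 23 = -25)
(Z(s(5)) + G)² = (2*5*(-3 + 5) - 25)² = (2*5*2 - 25)² = (20 - 25)² = (-5)² = 25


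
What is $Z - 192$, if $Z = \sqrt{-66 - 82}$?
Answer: $-192 + 2 i \sqrt{37} \approx -192.0 + 12.166 i$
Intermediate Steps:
$Z = 2 i \sqrt{37}$ ($Z = \sqrt{-148} = 2 i \sqrt{37} \approx 12.166 i$)
$Z - 192 = 2 i \sqrt{37} - 192 = -192 + 2 i \sqrt{37}$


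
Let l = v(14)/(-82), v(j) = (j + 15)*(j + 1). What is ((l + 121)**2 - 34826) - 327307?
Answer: -2344979123/6724 ≈ -3.4875e+5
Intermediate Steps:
v(j) = (1 + j)*(15 + j) (v(j) = (15 + j)*(1 + j) = (1 + j)*(15 + j))
l = -435/82 (l = (15 + 14**2 + 16*14)/(-82) = (15 + 196 + 224)*(-1/82) = 435*(-1/82) = -435/82 ≈ -5.3049)
((l + 121)**2 - 34826) - 327307 = ((-435/82 + 121)**2 - 34826) - 327307 = ((9487/82)**2 - 34826) - 327307 = (90003169/6724 - 34826) - 327307 = -144166855/6724 - 327307 = -2344979123/6724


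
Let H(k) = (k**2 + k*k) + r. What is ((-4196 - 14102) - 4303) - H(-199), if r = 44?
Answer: -101847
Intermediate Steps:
H(k) = 44 + 2*k**2 (H(k) = (k**2 + k*k) + 44 = (k**2 + k**2) + 44 = 2*k**2 + 44 = 44 + 2*k**2)
((-4196 - 14102) - 4303) - H(-199) = ((-4196 - 14102) - 4303) - (44 + 2*(-199)**2) = (-18298 - 4303) - (44 + 2*39601) = -22601 - (44 + 79202) = -22601 - 1*79246 = -22601 - 79246 = -101847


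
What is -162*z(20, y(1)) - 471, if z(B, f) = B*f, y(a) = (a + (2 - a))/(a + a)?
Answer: -3711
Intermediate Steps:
y(a) = 1/a (y(a) = 2/((2*a)) = 2*(1/(2*a)) = 1/a)
-162*z(20, y(1)) - 471 = -3240/1 - 471 = -3240 - 471 = -3711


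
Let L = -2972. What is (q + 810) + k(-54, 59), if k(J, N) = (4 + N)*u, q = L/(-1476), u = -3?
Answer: 229892/369 ≈ 623.01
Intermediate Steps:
q = 743/369 (q = -2972/(-1476) = -2972*(-1/1476) = 743/369 ≈ 2.0135)
k(J, N) = -12 - 3*N (k(J, N) = (4 + N)*(-3) = -12 - 3*N)
(q + 810) + k(-54, 59) = (743/369 + 810) + (-12 - 3*59) = 299633/369 + (-12 - 177) = 299633/369 - 189 = 229892/369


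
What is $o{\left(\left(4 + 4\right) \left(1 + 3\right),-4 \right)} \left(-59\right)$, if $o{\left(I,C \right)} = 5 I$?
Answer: $-9440$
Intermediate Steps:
$o{\left(\left(4 + 4\right) \left(1 + 3\right),-4 \right)} \left(-59\right) = 5 \left(4 + 4\right) \left(1 + 3\right) \left(-59\right) = 5 \cdot 8 \cdot 4 \left(-59\right) = 5 \cdot 32 \left(-59\right) = 160 \left(-59\right) = -9440$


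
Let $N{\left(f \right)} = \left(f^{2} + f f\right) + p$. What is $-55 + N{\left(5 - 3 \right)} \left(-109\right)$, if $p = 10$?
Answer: $-2017$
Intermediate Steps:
$N{\left(f \right)} = 10 + 2 f^{2}$ ($N{\left(f \right)} = \left(f^{2} + f f\right) + 10 = \left(f^{2} + f^{2}\right) + 10 = 2 f^{2} + 10 = 10 + 2 f^{2}$)
$-55 + N{\left(5 - 3 \right)} \left(-109\right) = -55 + \left(10 + 2 \left(5 - 3\right)^{2}\right) \left(-109\right) = -55 + \left(10 + 2 \cdot 2^{2}\right) \left(-109\right) = -55 + \left(10 + 2 \cdot 4\right) \left(-109\right) = -55 + \left(10 + 8\right) \left(-109\right) = -55 + 18 \left(-109\right) = -55 - 1962 = -2017$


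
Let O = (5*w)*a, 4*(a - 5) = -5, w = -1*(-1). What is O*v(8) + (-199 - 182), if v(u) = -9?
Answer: -2199/4 ≈ -549.75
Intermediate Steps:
w = 1
a = 15/4 (a = 5 + (1/4)*(-5) = 5 - 5/4 = 15/4 ≈ 3.7500)
O = 75/4 (O = (5*1)*(15/4) = 5*(15/4) = 75/4 ≈ 18.750)
O*v(8) + (-199 - 182) = (75/4)*(-9) + (-199 - 182) = -675/4 - 381 = -2199/4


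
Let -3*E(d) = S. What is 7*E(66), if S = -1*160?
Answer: 1120/3 ≈ 373.33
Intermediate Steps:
S = -160
E(d) = 160/3 (E(d) = -⅓*(-160) = 160/3)
7*E(66) = 7*(160/3) = 1120/3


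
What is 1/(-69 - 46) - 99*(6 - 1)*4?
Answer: -227701/115 ≈ -1980.0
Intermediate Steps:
1/(-69 - 46) - 99*(6 - 1)*4 = 1/(-115) - 495*4 = -1/115 - 99*20 = -1/115 - 1980 = -227701/115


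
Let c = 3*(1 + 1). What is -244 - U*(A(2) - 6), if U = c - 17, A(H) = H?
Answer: -288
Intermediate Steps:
c = 6 (c = 3*2 = 6)
U = -11 (U = 6 - 17 = -11)
-244 - U*(A(2) - 6) = -244 - (-11)*(2 - 6) = -244 - (-11)*(-4) = -244 - 1*44 = -244 - 44 = -288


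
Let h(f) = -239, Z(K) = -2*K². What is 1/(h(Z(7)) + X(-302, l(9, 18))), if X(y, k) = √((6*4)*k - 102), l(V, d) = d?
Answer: -239/56791 - √330/56791 ≈ -0.0045283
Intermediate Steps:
X(y, k) = √(-102 + 24*k) (X(y, k) = √(24*k - 102) = √(-102 + 24*k))
1/(h(Z(7)) + X(-302, l(9, 18))) = 1/(-239 + √(-102 + 24*18)) = 1/(-239 + √(-102 + 432)) = 1/(-239 + √330)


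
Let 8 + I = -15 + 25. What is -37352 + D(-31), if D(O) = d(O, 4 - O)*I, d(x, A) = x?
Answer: -37414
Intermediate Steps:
I = 2 (I = -8 + (-15 + 25) = -8 + 10 = 2)
D(O) = 2*O (D(O) = O*2 = 2*O)
-37352 + D(-31) = -37352 + 2*(-31) = -37352 - 62 = -37414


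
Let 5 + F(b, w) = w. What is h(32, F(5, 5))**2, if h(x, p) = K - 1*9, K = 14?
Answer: 25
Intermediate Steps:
F(b, w) = -5 + w
h(x, p) = 5 (h(x, p) = 14 - 1*9 = 14 - 9 = 5)
h(32, F(5, 5))**2 = 5**2 = 25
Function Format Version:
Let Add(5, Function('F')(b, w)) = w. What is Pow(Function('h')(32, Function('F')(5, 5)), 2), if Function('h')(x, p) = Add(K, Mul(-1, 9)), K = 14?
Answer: 25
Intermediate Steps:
Function('F')(b, w) = Add(-5, w)
Function('h')(x, p) = 5 (Function('h')(x, p) = Add(14, Mul(-1, 9)) = Add(14, -9) = 5)
Pow(Function('h')(32, Function('F')(5, 5)), 2) = Pow(5, 2) = 25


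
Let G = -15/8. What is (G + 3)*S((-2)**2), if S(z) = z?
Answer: 9/2 ≈ 4.5000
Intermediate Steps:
G = -15/8 (G = -15*1/8 = -15/8 ≈ -1.8750)
(G + 3)*S((-2)**2) = (-15/8 + 3)*(-2)**2 = (9/8)*4 = 9/2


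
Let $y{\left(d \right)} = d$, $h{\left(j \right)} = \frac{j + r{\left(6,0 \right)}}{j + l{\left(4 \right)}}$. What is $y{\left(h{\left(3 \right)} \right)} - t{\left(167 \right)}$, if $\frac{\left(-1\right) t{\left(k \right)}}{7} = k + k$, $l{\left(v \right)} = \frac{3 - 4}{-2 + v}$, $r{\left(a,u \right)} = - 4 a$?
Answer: $\frac{11648}{5} \approx 2329.6$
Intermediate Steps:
$l{\left(v \right)} = - \frac{1}{-2 + v}$
$h{\left(j \right)} = \frac{-24 + j}{- \frac{1}{2} + j}$ ($h{\left(j \right)} = \frac{j - 24}{j - \frac{1}{-2 + 4}} = \frac{j - 24}{j - \frac{1}{2}} = \frac{-24 + j}{j - \frac{1}{2}} = \frac{-24 + j}{- \frac{1}{2} + j}$)
$t{\left(k \right)} = - 14 k$ ($t{\left(k \right)} = - 7 \left(k + k\right) = - 7 \cdot 2 k = - 14 k$)
$y{\left(h{\left(3 \right)} \right)} - t{\left(167 \right)} = \frac{2 \left(-24 + 3\right)}{-1 + 2 \cdot 3} - \left(-14\right) 167 = 2 \frac{1}{-1 + 6} \left(-21\right) - -2338 = 2 \cdot \frac{1}{5} \left(-21\right) + 2338 = - \frac{42}{5} + 2338 = \frac{11648}{5}$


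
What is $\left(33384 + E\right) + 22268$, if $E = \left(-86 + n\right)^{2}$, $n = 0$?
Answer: $63048$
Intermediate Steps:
$E = 7396$ ($E = \left(-86 + 0\right)^{2} = \left(-86\right)^{2} = 7396$)
$\left(33384 + E\right) + 22268 = \left(33384 + 7396\right) + 22268 = 40780 + 22268 = 63048$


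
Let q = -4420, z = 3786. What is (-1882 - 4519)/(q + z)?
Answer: 6401/634 ≈ 10.096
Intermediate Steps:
(-1882 - 4519)/(q + z) = (-1882 - 4519)/(-4420 + 3786) = -6401/(-634) = -6401*(-1/634) = 6401/634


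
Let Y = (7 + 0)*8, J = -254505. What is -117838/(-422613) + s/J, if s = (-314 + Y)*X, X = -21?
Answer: 9233547652/35852373855 ≈ 0.25754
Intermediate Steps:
Y = 56 (Y = 7*8 = 56)
s = 5418 (s = (-314 + 56)*(-21) = -258*(-21) = 5418)
-117838/(-422613) + s/J = -117838/(-422613) + 5418/(-254505) = -117838*(-1/422613) + 5418*(-1/254505) = 117838/422613 - 1806/84835 = 9233547652/35852373855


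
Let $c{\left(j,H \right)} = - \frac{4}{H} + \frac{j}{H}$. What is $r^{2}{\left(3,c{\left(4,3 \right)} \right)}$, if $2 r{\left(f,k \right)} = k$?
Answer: $0$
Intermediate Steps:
$r{\left(f,k \right)} = \frac{k}{2}$
$r^{2}{\left(3,c{\left(4,3 \right)} \right)} = \left(\frac{\frac{1}{3} \left(-4 + 4\right)}{2}\right)^{2} = \left(\frac{\frac{1}{3} \cdot 0}{2}\right)^{2} = \left(\frac{1}{2} \cdot 0\right)^{2} = 0^{2} = 0$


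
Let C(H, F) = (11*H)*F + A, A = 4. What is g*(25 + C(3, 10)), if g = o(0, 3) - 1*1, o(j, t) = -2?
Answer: -1077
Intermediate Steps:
C(H, F) = 4 + 11*F*H (C(H, F) = (11*H)*F + 4 = 11*F*H + 4 = 4 + 11*F*H)
g = -3 (g = -2 - 1*1 = -2 - 1 = -3)
g*(25 + C(3, 10)) = -3*(25 + (4 + 11*10*3)) = -3*(25 + (4 + 330)) = -3*(25 + 334) = -3*359 = -1077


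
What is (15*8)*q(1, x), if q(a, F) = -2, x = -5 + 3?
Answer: -240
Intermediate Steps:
x = -2
(15*8)*q(1, x) = (15*8)*(-2) = 120*(-2) = -240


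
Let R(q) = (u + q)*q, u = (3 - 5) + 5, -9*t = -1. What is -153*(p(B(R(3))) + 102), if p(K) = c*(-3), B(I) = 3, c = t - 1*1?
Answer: -16014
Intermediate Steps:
t = ⅑ (t = -⅑*(-1) = ⅑ ≈ 0.11111)
c = -8/9 (c = ⅑ - 1*1 = ⅑ - 1 = -8/9 ≈ -0.88889)
u = 3 (u = -2 + 5 = 3)
R(q) = q*(3 + q) (R(q) = (3 + q)*q = q*(3 + q))
p(K) = 8/3 (p(K) = -8/9*(-3) = 8/3)
-153*(p(B(R(3))) + 102) = -153*(8/3 + 102) = -153*314/3 = -16014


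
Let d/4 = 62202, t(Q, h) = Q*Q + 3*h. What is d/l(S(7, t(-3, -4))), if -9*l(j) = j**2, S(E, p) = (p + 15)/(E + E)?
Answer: -3047898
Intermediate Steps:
t(Q, h) = Q**2 + 3*h
d = 248808 (d = 4*62202 = 248808)
S(E, p) = (15 + p)/(2*E) (S(E, p) = (15 + p)/((2*E)) = (15 + p)*(1/(2*E)) = (15 + p)/(2*E))
l(j) = -j**2/9
d/l(S(7, t(-3, -4))) = 248808/((-(15 + ((-3)**2 + 3*(-4)))**2/196/9)) = 248808/((-(15 + (9 - 12))**2/196/9)) = 248808/((-(15 - 3)**2/196/9)) = 248808/((-((1/2)*(1/7)*12)**2/9)) = 248808/((-(6/7)**2/9)) = 248808/((-1/9*36/49)) = 248808/(-4/49) = 248808*(-49/4) = -3047898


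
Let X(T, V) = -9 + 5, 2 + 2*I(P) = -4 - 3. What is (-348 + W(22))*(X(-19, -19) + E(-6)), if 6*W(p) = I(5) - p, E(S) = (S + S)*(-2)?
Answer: -21145/3 ≈ -7048.3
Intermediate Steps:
E(S) = -4*S (E(S) = (2*S)*(-2) = -4*S)
I(P) = -9/2 (I(P) = -1 + (-4 - 3)/2 = -1 + (½)*(-7) = -1 - 7/2 = -9/2)
X(T, V) = -4
W(p) = -¾ - p/6 (W(p) = (-9/2 - p)/6 = -¾ - p/6)
(-348 + W(22))*(X(-19, -19) + E(-6)) = (-348 + (-¾ - ⅙*22))*(-4 - 4*(-6)) = (-348 + (-¾ - 11/3))*(-4 + 24) = (-348 - 53/12)*20 = -4229/12*20 = -21145/3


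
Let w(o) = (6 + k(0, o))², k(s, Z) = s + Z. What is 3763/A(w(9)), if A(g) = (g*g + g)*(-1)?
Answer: -3763/50850 ≈ -0.074002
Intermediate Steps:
k(s, Z) = Z + s
w(o) = (6 + o)² (w(o) = (6 + (o + 0))² = (6 + o)²)
A(g) = -g - g² (A(g) = (g² + g)*(-1) = (g + g²)*(-1) = -g - g²)
3763/A(w(9)) = 3763/((-(6 + 9)²*(1 + (6 + 9)²))) = 3763/((-1*15²*(1 + 15²))) = 3763/((-1*225*(1 + 225))) = 3763/((-1*225*226)) = 3763/(-50850) = 3763*(-1/50850) = -3763/50850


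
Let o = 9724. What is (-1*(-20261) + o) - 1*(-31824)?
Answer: 61809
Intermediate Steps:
(-1*(-20261) + o) - 1*(-31824) = (-1*(-20261) + 9724) - 1*(-31824) = (20261 + 9724) + 31824 = 29985 + 31824 = 61809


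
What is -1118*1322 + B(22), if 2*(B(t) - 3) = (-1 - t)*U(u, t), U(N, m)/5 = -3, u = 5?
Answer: -2955641/2 ≈ -1.4778e+6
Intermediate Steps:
U(N, m) = -15 (U(N, m) = 5*(-3) = -15)
B(t) = 21/2 + 15*t/2 (B(t) = 3 + ((-1 - t)*(-15))/2 = 3 + (15 + 15*t)/2 = 3 + (15/2 + 15*t/2) = 21/2 + 15*t/2)
-1118*1322 + B(22) = -1118*1322 + (21/2 + (15/2)*22) = -1477996 + (21/2 + 165) = -1477996 + 351/2 = -2955641/2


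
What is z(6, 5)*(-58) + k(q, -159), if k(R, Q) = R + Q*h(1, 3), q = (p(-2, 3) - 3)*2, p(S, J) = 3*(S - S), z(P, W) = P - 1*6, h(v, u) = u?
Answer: -483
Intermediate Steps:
z(P, W) = -6 + P (z(P, W) = P - 6 = -6 + P)
p(S, J) = 0 (p(S, J) = 3*0 = 0)
q = -6 (q = (0 - 3)*2 = -3*2 = -6)
k(R, Q) = R + 3*Q (k(R, Q) = R + Q*3 = R + 3*Q)
z(6, 5)*(-58) + k(q, -159) = (-6 + 6)*(-58) + (-6 + 3*(-159)) = 0*(-58) + (-6 - 477) = 0 - 483 = -483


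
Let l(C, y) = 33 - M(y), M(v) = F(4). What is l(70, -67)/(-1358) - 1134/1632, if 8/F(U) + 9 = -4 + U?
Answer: -1196459/1662192 ≈ -0.71981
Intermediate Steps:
F(U) = 8/(-13 + U) (F(U) = 8/(-9 + (-4 + U)) = 8/(-13 + U))
M(v) = -8/9 (M(v) = 8/(-13 + 4) = 8/(-9) = 8*(-⅑) = -8/9)
l(C, y) = 305/9 (l(C, y) = 33 - 1*(-8/9) = 33 + 8/9 = 305/9)
l(70, -67)/(-1358) - 1134/1632 = (305/9)/(-1358) - 1134/1632 = (305/9)*(-1/1358) - 1134*1/1632 = -305/12222 - 189/272 = -1196459/1662192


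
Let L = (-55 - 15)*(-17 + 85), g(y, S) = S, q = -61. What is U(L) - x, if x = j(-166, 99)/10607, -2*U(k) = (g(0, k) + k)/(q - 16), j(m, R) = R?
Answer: -7213849/116677 ≈ -61.828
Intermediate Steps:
L = -4760 (L = -70*68 = -4760)
U(k) = k/77 (U(k) = -(k + k)/(2*(-61 - 16)) = -2*k/(2*(-77)) = -2*k*(-1)/(2*77) = -(-1)*k/77 = k/77)
x = 99/10607 ≈ 0.0093335
U(L) - x = (1/77)*(-4760) - 1*99/10607 = -680/11 - 99/10607 = -7213849/116677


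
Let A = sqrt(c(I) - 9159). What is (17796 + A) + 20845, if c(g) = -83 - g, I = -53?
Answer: 38641 + 3*I*sqrt(1021) ≈ 38641.0 + 95.859*I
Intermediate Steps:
A = 3*I*sqrt(1021) (A = sqrt((-83 - 1*(-53)) - 9159) = sqrt((-83 + 53) - 9159) = sqrt(-30 - 9159) = sqrt(-9189) = 3*I*sqrt(1021) ≈ 95.859*I)
(17796 + A) + 20845 = (17796 + 3*I*sqrt(1021)) + 20845 = 38641 + 3*I*sqrt(1021)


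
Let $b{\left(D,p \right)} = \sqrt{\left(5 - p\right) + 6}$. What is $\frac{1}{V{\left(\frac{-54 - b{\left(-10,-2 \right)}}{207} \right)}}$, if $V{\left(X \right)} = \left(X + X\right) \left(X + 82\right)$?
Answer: $- \frac{39149717283}{1662178762922} + \frac{361345617 \sqrt{13}}{831089381461} \approx -0.021986$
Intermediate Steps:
$b{\left(D,p \right)} = \sqrt{11 - p}$
$V{\left(X \right)} = 2 X \left(82 + X\right)$
$\frac{1}{V{\left(\frac{-54 - b{\left(-10,-2 \right)}}{207} \right)}} = \frac{1}{2 \frac{-54 - \sqrt{11 - -2}}{207} \left(82 + \frac{-54 - \sqrt{11 - -2}}{207}\right)} = \frac{1}{2 \left(-54 - \sqrt{11 + 2}\right) \frac{1}{207} \left(82 + \left(-54 - \sqrt{11 + 2}\right) \frac{1}{207}\right)} = \frac{1}{2 \left(-54 - \sqrt{13}\right) \frac{1}{207} \left(82 + \left(-54 - \sqrt{13}\right) \frac{1}{207}\right)} = \frac{1}{2 \left(- \frac{6}{23} - \frac{\sqrt{13}}{207}\right) \left(82 - \left(\frac{6}{23} + \frac{\sqrt{13}}{207}\right)\right)} = \frac{1}{2 \left(- \frac{6}{23} - \frac{\sqrt{13}}{207}\right) \left(\frac{1880}{23} - \frac{\sqrt{13}}{207}\right)}$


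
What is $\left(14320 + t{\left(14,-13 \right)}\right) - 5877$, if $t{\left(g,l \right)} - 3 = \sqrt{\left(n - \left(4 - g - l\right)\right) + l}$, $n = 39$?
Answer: $8446 + \sqrt{23} \approx 8450.8$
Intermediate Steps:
$t{\left(g,l \right)} = 3 + \sqrt{35 + g + 2 l}$ ($t{\left(g,l \right)} = 3 + \sqrt{\left(39 - \left(4 - g - l\right)\right) + l} = 3 + \sqrt{\left(39 + \left(-4 + g + l\right)\right) + l} = 3 + \sqrt{\left(35 + g + l\right) + l} = 3 + \sqrt{35 + g + 2 l}$)
$\left(14320 + t{\left(14,-13 \right)}\right) - 5877 = \left(14320 + \left(3 + \sqrt{35 + 14 + 2 \left(-13\right)}\right)\right) - 5877 = \left(14320 + \left(3 + \sqrt{35 + 14 - 26}\right)\right) - 5877 = \left(14320 + \left(3 + \sqrt{23}\right)\right) - 5877 = \left(14323 + \sqrt{23}\right) - 5877 = 8446 + \sqrt{23}$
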